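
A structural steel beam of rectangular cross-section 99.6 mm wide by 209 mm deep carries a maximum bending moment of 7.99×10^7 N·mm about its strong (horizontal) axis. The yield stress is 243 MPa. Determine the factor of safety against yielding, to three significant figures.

Section modulus S = bh²/6 = 99.6×209²/6 = 725100 mm³.
σ = M/S = 7.9900×10^7/725100 = 110.2 MPa.
n = 243/110.2 = 2.205.

n = 2.21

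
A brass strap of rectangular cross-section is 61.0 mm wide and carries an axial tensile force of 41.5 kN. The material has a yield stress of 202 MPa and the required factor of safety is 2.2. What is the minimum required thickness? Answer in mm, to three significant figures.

σ_allow = 202/2.2 = 91.82 MPa.
Required area A = F/σ_allow = 41500/91.82 = 452.0 mm².
t = A/w = 452.0/61.0 = 7.410 mm.

t = 7.41 mm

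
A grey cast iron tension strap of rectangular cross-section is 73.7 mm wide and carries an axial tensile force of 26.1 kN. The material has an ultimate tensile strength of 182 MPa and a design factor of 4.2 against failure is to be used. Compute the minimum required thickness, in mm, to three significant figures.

t = 8.17 mm

σ_allow = 182/4.2 = 43.33 MPa.
Required area A = F/σ_allow = 26100/43.33 = 602.3 mm².
t = A/w = 602.3/73.7 = 8.172 mm.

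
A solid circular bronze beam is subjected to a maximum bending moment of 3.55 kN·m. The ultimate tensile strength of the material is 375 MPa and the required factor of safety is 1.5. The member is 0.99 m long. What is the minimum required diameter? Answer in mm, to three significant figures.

d = 52.5 mm

σ_allow = 375/1.5 = 250.0 MPa.
For a solid circular section σ = 32M/(πd³), so d³ = 32M/(π σ_allow) = 32×3550000/(π×250.0) = 144600 mm³.
d = 52.49 mm.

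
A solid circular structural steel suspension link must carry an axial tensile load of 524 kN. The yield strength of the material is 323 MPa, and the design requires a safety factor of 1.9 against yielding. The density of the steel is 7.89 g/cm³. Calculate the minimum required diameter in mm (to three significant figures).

d = 62.6 mm

Allowable stress σ_allow = 323/1.9 = 170.0 MPa.
Required area A = F/σ_allow = 524000/170.0 = 3082 mm².
A = πd²/4 → d = √(4A/π) = 62.65 mm.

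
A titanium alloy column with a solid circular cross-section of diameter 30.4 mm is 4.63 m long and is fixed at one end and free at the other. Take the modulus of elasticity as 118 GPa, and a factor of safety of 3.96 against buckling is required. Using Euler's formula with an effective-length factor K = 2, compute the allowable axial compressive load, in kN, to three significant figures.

P_allow = 0.144 kN

I = πd⁴/64 = π×30.4⁴/64 = 41920 mm⁴.
Effective length L_e = KL = 2×4.63 m = 9260 mm.
Euler critical load P_cr = π²EI/L_e² = π²×118000×41920/9260² = 569.4 N.
P_allow = P_cr/n = 569.4/3.96 = 143.8 N.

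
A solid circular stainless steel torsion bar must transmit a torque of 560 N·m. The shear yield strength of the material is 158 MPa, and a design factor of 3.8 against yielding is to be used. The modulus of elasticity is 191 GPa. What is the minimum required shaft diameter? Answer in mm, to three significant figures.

d = 40.9 mm

Allowable shear stress τ_allow = 158/3.8 = 41.58 MPa.
For a solid shaft τ = 16T/(πd³), so d³ = 16T/(π τ_allow) = 16×560000/(π×41.58) = 68590 mm³.
d = (68590)^(1/3) = 40.94 mm.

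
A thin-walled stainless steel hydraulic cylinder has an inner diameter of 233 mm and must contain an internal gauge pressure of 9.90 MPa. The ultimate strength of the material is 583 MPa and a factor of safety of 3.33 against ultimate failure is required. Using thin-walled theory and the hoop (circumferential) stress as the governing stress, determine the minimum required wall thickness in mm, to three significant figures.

σ_allow = 583/3.33 = 175.1 MPa.
Hoop stress σ_h = pD/(2t), so t = pD/(2σ_allow) = 9.90×233/(2×175.1) = 6.588 mm.

t = 6.59 mm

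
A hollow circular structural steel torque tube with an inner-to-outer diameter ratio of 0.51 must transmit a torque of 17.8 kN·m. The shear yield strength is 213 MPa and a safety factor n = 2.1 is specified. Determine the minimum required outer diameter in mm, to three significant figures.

τ_allow = 213/2.1 = 101.4 MPa.
For a hollow shaft τ = 16T/[πd_o³(1−k⁴)] with k = 0.51, so 1−k⁴ = 0.9323.
d_o³ = 16T/[π τ_allow (1−k⁴)] = 16×1.7800×10^7/(π×101.4×0.9323) = 958600 mm³.
d_o = 98.60 mm.

d_o = 98.6 mm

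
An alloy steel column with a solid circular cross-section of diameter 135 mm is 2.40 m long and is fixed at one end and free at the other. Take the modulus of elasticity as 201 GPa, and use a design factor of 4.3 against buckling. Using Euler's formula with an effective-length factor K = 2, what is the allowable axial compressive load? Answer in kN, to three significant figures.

I = πd⁴/64 = π×135⁴/64 = 1.630×10^7 mm⁴.
Effective length L_e = KL = 2×2.40 m = 4800 mm.
Euler critical load P_cr = π²EI/L_e² = π²×201000×1.630×10^7/4800² = 1.404×10^6 N.
P_allow = P_cr/n = 1.404×10^6/4.3 = 326500 N.

P_allow = 326 kN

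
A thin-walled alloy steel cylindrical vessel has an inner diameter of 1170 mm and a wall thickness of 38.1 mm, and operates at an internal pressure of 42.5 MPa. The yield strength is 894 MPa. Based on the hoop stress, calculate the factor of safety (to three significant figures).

σ_h = pD/(2t) = 42.5×1170/(2×38.1) = 652.6 MPa.
n = 894/652.6 = 1.370.

n = 1.37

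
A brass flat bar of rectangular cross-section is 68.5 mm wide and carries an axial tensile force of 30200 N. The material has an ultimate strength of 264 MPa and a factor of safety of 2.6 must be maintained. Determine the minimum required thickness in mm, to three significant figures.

σ_allow = 264/2.6 = 101.5 MPa.
Required area A = F/σ_allow = 30200/101.5 = 297.4 mm².
t = A/w = 297.4/68.5 = 4.342 mm.

t = 4.34 mm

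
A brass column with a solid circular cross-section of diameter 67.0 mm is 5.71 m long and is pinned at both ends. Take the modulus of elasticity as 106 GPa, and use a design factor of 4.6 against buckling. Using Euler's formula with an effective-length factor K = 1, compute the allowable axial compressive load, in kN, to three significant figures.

P_allow = 6.90 kN

I = πd⁴/64 = π×67.0⁴/64 = 989200 mm⁴.
Effective length L_e = KL = 1×5.71 m = 5710 mm.
Euler critical load P_cr = π²EI/L_e² = π²×106000×989200/5710² = 31740 N.
P_allow = P_cr/n = 31740/4.6 = 6900 N.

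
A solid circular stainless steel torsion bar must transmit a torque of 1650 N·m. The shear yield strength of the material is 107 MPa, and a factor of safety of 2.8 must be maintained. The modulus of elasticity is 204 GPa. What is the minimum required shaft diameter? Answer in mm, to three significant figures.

d = 60.4 mm

Allowable shear stress τ_allow = 107/2.8 = 38.21 MPa.
For a solid shaft τ = 16T/(πd³), so d³ = 16T/(π τ_allow) = 16×1650000/(π×38.21) = 219900 mm³.
d = (219900)^(1/3) = 60.36 mm.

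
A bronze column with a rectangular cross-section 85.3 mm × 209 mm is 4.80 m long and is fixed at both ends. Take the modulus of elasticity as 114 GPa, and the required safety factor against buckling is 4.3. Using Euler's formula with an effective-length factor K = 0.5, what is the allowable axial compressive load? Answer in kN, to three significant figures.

P_allow = 491 kN

Buckling occurs about the weak axis: I_min = h·b³/12 = 209×85.3³/12 = 1.081×10^7 mm⁴ (b = 85.3 mm is the smaller dimension).
Effective length L_e = KL = 0.5×4.80 m = 2400 mm.
Euler critical load P_cr = π²EI/L_e² = π²×114000×1.081×10^7/2400² = 2.112×10^6 N.
P_allow = P_cr/n = 2.112×10^6/4.3 = 491100 N.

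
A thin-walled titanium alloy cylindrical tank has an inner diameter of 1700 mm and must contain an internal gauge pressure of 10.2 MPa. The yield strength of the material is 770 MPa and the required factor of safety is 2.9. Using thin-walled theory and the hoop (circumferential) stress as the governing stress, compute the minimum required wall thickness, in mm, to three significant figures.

σ_allow = 770/2.9 = 265.5 MPa.
Hoop stress σ_h = pD/(2t), so t = pD/(2σ_allow) = 10.2×1700/(2×265.5) = 32.65 mm.

t = 32.7 mm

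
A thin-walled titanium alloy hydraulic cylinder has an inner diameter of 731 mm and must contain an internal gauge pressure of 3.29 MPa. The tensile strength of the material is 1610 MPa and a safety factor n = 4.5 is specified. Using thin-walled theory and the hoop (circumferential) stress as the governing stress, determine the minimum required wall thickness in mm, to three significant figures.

σ_allow = 1610/4.5 = 357.8 MPa.
Hoop stress σ_h = pD/(2t), so t = pD/(2σ_allow) = 3.29×731/(2×357.8) = 3.361 mm.

t = 3.36 mm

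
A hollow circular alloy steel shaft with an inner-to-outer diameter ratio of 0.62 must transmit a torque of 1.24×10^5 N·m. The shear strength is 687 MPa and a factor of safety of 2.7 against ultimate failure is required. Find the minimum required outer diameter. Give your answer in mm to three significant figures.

d_o = 143 mm

τ_allow = 687/2.7 = 254.4 MPa.
For a hollow shaft τ = 16T/[πd_o³(1−k⁴)] with k = 0.62, so 1−k⁴ = 0.8522.
d_o³ = 16T/[π τ_allow (1−k⁴)] = 16×1.2400×10^8/(π×254.4×0.8522) = 2.912×10^6 mm³.
d_o = 142.8 mm.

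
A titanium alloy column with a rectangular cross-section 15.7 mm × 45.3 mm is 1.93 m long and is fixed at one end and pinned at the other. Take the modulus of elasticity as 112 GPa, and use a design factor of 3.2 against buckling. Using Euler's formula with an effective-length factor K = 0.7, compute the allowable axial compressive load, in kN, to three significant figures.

P_allow = 2.76 kN

Buckling occurs about the weak axis: I_min = h·b³/12 = 45.3×15.7³/12 = 14610 mm⁴ (b = 15.7 mm is the smaller dimension).
Effective length L_e = KL = 0.7×1.93 m = 1351 mm.
Euler critical load P_cr = π²EI/L_e² = π²×112000×14610/1351² = 8848 N.
P_allow = P_cr/n = 8848/3.2 = 2765 N.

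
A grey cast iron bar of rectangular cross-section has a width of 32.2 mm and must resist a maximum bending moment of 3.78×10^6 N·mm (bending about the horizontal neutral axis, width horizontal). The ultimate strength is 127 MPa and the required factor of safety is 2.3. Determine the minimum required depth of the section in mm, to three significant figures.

σ_allow = 127/2.3 = 55.22 MPa.
For a rectangular section σ = 6M/(bh²), so h² = 6M/(b σ_allow) = 6×3780000/(32.2×55.22) = 12760 mm².
h = 112.9 mm.

h = 113 mm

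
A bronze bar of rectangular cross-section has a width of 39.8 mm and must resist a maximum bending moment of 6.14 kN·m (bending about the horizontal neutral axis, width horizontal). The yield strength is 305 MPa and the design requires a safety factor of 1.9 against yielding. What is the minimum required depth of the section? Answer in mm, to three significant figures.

h = 75.9 mm

σ_allow = 305/1.9 = 160.5 MPa.
For a rectangular section σ = 6M/(bh²), so h² = 6M/(b σ_allow) = 6×6140000/(39.8×160.5) = 5766 mm².
h = 75.94 mm.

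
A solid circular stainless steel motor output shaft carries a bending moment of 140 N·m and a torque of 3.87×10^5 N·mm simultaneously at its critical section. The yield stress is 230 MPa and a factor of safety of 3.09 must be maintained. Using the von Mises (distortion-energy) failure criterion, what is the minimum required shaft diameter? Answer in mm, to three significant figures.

σ_allow = σ_y/n = 230/3.09 = 74.43 MPa.
For a solid shaft σ_b = 32M/(πd³) and τ = 16T/(πd³), so the von Mises stress is σ' = (16/πd³)·√(4M²+3T²).
√(4M²+3T²) = √(4×(140000)² + 3×(387000)²) = 726400 N·mm.
d³ = 16×726400/(π×74.43) = 49700 mm³.
d = 36.77 mm.

d = 36.8 mm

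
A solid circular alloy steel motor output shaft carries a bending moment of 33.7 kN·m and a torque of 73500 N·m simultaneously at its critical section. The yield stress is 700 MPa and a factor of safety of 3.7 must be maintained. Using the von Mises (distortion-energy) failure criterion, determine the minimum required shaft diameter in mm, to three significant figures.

d = 157 mm

σ_allow = σ_y/n = 700/3.7 = 189.2 MPa.
For a solid shaft σ_b = 32M/(πd³) and τ = 16T/(πd³), so the von Mises stress is σ' = (16/πd³)·√(4M²+3T²).
√(4M²+3T²) = √(4×(3.370×10^7)² + 3×(7.350×10^7)²) = 1.440×10^8 N·mm.
d³ = 16×1.440×10^8/(π×189.2) = 3.878×10^6 mm³.
d = 157.1 mm.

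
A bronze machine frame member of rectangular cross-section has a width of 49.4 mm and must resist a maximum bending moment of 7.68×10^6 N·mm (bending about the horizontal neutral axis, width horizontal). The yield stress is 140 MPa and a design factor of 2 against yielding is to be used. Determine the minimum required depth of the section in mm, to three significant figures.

h = 115 mm

σ_allow = 140/2 = 70.00 MPa.
For a rectangular section σ = 6M/(bh²), so h² = 6M/(b σ_allow) = 6×7680000/(49.4×70.00) = 13330 mm².
h = 115.4 mm.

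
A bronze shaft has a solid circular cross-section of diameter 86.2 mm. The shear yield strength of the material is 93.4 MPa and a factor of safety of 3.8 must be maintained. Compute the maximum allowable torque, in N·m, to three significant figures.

τ_allow = 93.4/3.8 = 24.58 MPa.
For a solid shaft T_allow = τ_allow·πd³/16; πd³/16 = π×86.2³/16 = 125800 mm³.
T_allow = 24.58×125800 = 3.091×10^6 N·mm = 3091 N·m.

T_allow = 3090 N·m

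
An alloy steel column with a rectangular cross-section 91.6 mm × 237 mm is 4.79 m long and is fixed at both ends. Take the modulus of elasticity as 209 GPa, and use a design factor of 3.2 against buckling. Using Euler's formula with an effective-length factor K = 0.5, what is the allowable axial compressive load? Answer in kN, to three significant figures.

Buckling occurs about the weak axis: I_min = h·b³/12 = 237×91.6³/12 = 1.518×10^7 mm⁴ (b = 91.6 mm is the smaller dimension).
Effective length L_e = KL = 0.5×4.79 m = 2395 mm.
Euler critical load P_cr = π²EI/L_e² = π²×209000×1.518×10^7/2395² = 5.459×10^6 N.
P_allow = P_cr/n = 5.459×10^6/3.2 = 1.706×10^6 N.

P_allow = 1710 kN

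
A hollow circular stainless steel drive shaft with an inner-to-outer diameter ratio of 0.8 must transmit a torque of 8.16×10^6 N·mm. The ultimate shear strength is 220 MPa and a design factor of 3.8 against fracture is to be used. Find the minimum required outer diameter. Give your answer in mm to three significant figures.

τ_allow = 220/3.8 = 57.89 MPa.
For a hollow shaft τ = 16T/[πd_o³(1−k⁴)] with k = 0.8, so 1−k⁴ = 0.5904.
d_o³ = 16T/[π τ_allow (1−k⁴)] = 16×8160000/(π×57.89×0.5904) = 1.216×10^6 mm³.
d_o = 106.7 mm.

d_o = 107 mm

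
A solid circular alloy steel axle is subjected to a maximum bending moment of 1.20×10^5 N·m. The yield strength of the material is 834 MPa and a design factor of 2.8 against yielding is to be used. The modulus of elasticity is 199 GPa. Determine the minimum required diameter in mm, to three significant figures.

d = 160 mm

σ_allow = 834/2.8 = 297.9 MPa.
For a solid circular section σ = 32M/(πd³), so d³ = 32M/(π σ_allow) = 32×1.2000×10^8/(π×297.9) = 4.104×10^6 mm³.
d = 160.1 mm.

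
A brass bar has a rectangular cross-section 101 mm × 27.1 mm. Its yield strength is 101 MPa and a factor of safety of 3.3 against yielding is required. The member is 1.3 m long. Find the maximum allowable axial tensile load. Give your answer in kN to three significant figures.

σ_allow = 101/3.3 = 30.61 MPa.
A = 101×27.1 = 2737 mm².
F_allow = σ_allow × A = 30.61×2737 = 83770 N.

F_allow = 83.8 kN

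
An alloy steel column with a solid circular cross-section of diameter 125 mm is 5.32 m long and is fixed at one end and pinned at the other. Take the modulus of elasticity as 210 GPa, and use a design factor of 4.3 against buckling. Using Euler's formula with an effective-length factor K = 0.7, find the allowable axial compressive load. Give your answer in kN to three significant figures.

P_allow = 417 kN

I = πd⁴/64 = π×125⁴/64 = 1.198×10^7 mm⁴.
Effective length L_e = KL = 0.7×5.32 m = 3724 mm.
Euler critical load P_cr = π²EI/L_e² = π²×210000×1.198×10^7/3724² = 1.791×10^6 N.
P_allow = P_cr/n = 1.791×10^6/4.3 = 416500 N.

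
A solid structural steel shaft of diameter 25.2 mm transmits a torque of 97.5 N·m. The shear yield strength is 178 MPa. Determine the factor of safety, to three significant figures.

τ = 16T/(πd³) = 16×97500/(π×25.2³) = 31.03 MPa.
n = τ_limit/τ = 178/31.03 = 5.736.

n = 5.74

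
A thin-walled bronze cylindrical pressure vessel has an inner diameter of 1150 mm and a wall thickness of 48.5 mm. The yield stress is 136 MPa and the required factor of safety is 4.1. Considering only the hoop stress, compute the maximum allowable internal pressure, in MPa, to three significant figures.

σ_allow = 136/4.1 = 33.17 MPa.
σ_h = pD/(2t) → p_allow = 2σ_allow t/D = 2×33.17×48.5/1150 = 2.798 MPa.

p_allow = 2.80 MPa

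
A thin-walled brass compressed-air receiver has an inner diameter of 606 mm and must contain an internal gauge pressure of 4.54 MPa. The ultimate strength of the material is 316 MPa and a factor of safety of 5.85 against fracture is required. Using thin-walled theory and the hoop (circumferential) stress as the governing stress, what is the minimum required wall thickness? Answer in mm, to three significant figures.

t = 25.5 mm

σ_allow = 316/5.85 = 54.02 MPa.
Hoop stress σ_h = pD/(2t), so t = pD/(2σ_allow) = 4.54×606/(2×54.02) = 25.47 mm.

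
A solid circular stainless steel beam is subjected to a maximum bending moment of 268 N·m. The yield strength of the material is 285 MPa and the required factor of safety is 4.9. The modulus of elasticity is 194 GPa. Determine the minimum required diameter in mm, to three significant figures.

σ_allow = 285/4.9 = 58.16 MPa.
For a solid circular section σ = 32M/(πd³), so d³ = 32M/(π σ_allow) = 32×268000/(π×58.16) = 46930 mm³.
d = 36.07 mm.

d = 36.1 mm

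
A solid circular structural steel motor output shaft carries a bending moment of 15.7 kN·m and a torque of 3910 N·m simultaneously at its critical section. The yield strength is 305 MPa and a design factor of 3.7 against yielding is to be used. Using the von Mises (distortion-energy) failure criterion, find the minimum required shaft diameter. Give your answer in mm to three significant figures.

σ_allow = σ_y/n = 305/3.7 = 82.43 MPa.
For a solid shaft σ_b = 32M/(πd³) and τ = 16T/(πd³), so the von Mises stress is σ' = (16/πd³)·√(4M²+3T²).
√(4M²+3T²) = √(4×(1.570×10^7)² + 3×(3.910×10^6)²) = 3.212×10^7 N·mm.
d³ = 16×3.212×10^7/(π×82.43) = 1.985×10^6 mm³.
d = 125.7 mm.

d = 126 mm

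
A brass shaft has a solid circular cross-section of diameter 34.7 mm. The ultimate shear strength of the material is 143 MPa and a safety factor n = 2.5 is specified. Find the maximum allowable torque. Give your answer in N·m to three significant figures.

τ_allow = 143/2.5 = 57.20 MPa.
For a solid shaft T_allow = τ_allow·πd³/16; πd³/16 = π×34.7³/16 = 8204 mm³.
T_allow = 57.20×8204 = 469300 N·mm = 469.3 N·m.

T_allow = 469 N·m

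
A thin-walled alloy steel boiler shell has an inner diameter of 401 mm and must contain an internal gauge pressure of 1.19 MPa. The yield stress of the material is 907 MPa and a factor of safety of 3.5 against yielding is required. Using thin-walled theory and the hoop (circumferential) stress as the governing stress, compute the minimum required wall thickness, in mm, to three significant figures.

σ_allow = 907/3.5 = 259.1 MPa.
Hoop stress σ_h = pD/(2t), so t = pD/(2σ_allow) = 1.19×401/(2×259.1) = 0.9207 mm.

t = 0.921 mm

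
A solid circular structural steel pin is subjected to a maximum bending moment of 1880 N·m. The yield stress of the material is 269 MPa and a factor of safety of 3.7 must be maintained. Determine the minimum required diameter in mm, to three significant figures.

d = 64.1 mm

σ_allow = 269/3.7 = 72.70 MPa.
For a solid circular section σ = 32M/(πd³), so d³ = 32M/(π σ_allow) = 32×1880000/(π×72.70) = 263400 mm³.
d = 64.10 mm.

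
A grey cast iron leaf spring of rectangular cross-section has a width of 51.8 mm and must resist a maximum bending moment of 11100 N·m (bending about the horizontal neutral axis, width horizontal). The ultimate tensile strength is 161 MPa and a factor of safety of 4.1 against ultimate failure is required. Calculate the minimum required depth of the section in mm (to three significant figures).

σ_allow = 161/4.1 = 39.27 MPa.
For a rectangular section σ = 6M/(bh²), so h² = 6M/(b σ_allow) = 6×1.1100×10^7/(51.8×39.27) = 32740 mm².
h = 180.9 mm.

h = 181 mm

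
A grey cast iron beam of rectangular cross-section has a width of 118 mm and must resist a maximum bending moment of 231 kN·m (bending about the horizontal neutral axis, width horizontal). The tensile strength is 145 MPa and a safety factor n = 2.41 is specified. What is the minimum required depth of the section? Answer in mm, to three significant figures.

σ_allow = 145/2.41 = 60.17 MPa.
For a rectangular section σ = 6M/(bh²), so h² = 6M/(b σ_allow) = 6×2.3100×10^8/(118×60.17) = 195200 mm².
h = 441.8 mm.

h = 442 mm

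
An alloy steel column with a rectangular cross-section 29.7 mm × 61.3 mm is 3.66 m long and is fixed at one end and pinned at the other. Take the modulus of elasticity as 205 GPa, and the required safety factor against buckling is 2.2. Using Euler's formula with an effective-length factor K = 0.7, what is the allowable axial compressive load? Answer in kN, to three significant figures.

Buckling occurs about the weak axis: I_min = h·b³/12 = 61.3×29.7³/12 = 133800 mm⁴ (b = 29.7 mm is the smaller dimension).
Effective length L_e = KL = 0.7×3.66 m = 2562 mm.
Euler critical load P_cr = π²EI/L_e² = π²×205000×133800/2562² = 41250 N.
P_allow = P_cr/n = 41250/2.2 = 18750 N.

P_allow = 18.8 kN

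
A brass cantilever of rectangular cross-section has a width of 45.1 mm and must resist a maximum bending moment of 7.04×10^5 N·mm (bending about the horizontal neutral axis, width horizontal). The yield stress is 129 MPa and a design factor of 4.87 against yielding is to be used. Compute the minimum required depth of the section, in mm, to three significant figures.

σ_allow = 129/4.87 = 26.49 MPa.
For a rectangular section σ = 6M/(bh²), so h² = 6M/(b σ_allow) = 6×704000/(45.1×26.49) = 3536 mm².
h = 59.46 mm.

h = 59.5 mm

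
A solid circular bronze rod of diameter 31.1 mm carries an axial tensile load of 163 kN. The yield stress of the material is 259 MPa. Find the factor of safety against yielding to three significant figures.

A = πd²/4 = 759.6 mm².
σ = F/A = 163000/759.6 = 214.6 MPa.
n = 259/214.6 = 1.207.

n = 1.21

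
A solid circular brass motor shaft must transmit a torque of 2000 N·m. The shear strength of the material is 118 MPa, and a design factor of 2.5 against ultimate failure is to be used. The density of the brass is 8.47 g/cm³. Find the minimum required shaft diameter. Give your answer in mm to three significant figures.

Allowable shear stress τ_allow = 118/2.5 = 47.20 MPa.
For a solid shaft τ = 16T/(πd³), so d³ = 16T/(π τ_allow) = 16×2000000/(π×47.20) = 215800 mm³.
d = (215800)^(1/3) = 59.98 mm.

d = 60.0 mm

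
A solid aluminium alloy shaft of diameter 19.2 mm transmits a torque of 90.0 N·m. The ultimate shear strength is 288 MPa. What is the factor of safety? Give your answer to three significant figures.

n = 4.45

τ = 16T/(πd³) = 16×90000/(π×19.2³) = 64.76 MPa.
n = τ_limit/τ = 288/64.76 = 4.447.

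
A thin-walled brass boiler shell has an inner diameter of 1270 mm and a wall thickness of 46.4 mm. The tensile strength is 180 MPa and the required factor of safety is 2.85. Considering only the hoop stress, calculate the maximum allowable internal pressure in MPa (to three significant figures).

σ_allow = 180/2.85 = 63.16 MPa.
σ_h = pD/(2t) → p_allow = 2σ_allow t/D = 2×63.16×46.4/1270 = 4.615 MPa.

p_allow = 4.62 MPa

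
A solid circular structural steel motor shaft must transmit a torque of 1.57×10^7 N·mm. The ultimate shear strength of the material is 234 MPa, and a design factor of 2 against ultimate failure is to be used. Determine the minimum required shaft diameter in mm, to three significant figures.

d = 88.1 mm

Allowable shear stress τ_allow = 234/2 = 117.0 MPa.
For a solid shaft τ = 16T/(πd³), so d³ = 16T/(π τ_allow) = 16×1.5700×10^7/(π×117.0) = 683400 mm³.
d = (683400)^(1/3) = 88.08 mm.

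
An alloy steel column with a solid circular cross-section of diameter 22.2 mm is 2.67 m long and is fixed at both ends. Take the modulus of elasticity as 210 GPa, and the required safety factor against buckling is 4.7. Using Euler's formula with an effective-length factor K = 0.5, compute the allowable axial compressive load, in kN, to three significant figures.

I = πd⁴/64 = π×22.2⁴/64 = 11920 mm⁴.
Effective length L_e = KL = 0.5×2.67 m = 1335 mm.
Euler critical load P_cr = π²EI/L_e² = π²×210000×11920/1335² = 13870 N.
P_allow = P_cr/n = 13870/4.7 = 2950 N.

P_allow = 2.95 kN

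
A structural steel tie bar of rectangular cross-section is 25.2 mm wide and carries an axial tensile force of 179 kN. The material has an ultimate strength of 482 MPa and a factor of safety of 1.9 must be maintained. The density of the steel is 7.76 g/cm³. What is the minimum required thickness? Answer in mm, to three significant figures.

t = 28.0 mm

σ_allow = 482/1.9 = 253.7 MPa.
Required area A = F/σ_allow = 179000/253.7 = 705.6 mm².
t = A/w = 705.6/25.2 = 28.00 mm.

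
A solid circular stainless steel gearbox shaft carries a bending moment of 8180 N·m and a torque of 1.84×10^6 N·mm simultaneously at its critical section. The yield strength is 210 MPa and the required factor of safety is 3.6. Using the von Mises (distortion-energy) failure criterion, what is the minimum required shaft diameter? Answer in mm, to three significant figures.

d = 113 mm

σ_allow = σ_y/n = 210/3.6 = 58.33 MPa.
For a solid shaft σ_b = 32M/(πd³) and τ = 16T/(πd³), so the von Mises stress is σ' = (16/πd³)·√(4M²+3T²).
√(4M²+3T²) = √(4×(8.180×10^6)² + 3×(1.840×10^6)²) = 1.667×10^7 N·mm.
d³ = 16×1.667×10^7/(π×58.33) = 1.455×10^6 mm³.
d = 113.3 mm.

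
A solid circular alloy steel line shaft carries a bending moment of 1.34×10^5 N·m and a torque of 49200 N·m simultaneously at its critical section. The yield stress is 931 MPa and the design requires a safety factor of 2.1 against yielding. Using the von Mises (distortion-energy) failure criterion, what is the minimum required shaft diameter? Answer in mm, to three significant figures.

σ_allow = σ_y/n = 931/2.1 = 443.3 MPa.
For a solid shaft σ_b = 32M/(πd³) and τ = 16T/(πd³), so the von Mises stress is σ' = (16/πd³)·√(4M²+3T²).
√(4M²+3T²) = √(4×(1.340×10^8)² + 3×(4.920×10^7)²) = 2.812×10^8 N·mm.
d³ = 16×2.812×10^8/(π×443.3) = 3.231×10^6 mm³.
d = 147.8 mm.

d = 148 mm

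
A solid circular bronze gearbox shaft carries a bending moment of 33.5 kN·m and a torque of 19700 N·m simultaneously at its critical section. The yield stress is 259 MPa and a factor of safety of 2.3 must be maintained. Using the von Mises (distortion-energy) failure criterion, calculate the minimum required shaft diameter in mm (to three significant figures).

d = 150 mm

σ_allow = σ_y/n = 259/2.3 = 112.6 MPa.
For a solid shaft σ_b = 32M/(πd³) and τ = 16T/(πd³), so the von Mises stress is σ' = (16/πd³)·√(4M²+3T²).
√(4M²+3T²) = √(4×(3.350×10^7)² + 3×(1.970×10^7)²) = 7.519×10^7 N·mm.
d³ = 16×7.519×10^7/(π×112.6) = 3.401×10^6 mm³.
d = 150.4 mm.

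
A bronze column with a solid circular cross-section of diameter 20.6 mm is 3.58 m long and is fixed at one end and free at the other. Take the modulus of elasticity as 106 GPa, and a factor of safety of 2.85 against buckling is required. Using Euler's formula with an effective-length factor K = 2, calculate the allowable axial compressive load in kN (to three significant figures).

P_allow = 0.0633 kN

I = πd⁴/64 = π×20.6⁴/64 = 8840 mm⁴.
Effective length L_e = KL = 2×3.58 m = 7160 mm.
Euler critical load P_cr = π²EI/L_e² = π²×106000×8840/7160² = 180.4 N.
P_allow = P_cr/n = 180.4/2.85 = 63.30 N.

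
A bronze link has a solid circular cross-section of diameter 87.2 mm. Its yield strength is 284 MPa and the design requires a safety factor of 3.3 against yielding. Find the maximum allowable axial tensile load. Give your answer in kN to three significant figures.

F_allow = 514 kN

σ_allow = 284/3.3 = 86.06 MPa.
A = πd²/4 = π×87.2²/4 = 5972 mm².
F_allow = σ_allow × A = 86.06×5972 = 514000 N.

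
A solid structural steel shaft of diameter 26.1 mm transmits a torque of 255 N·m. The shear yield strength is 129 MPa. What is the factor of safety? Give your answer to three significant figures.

n = 1.77

τ = 16T/(πd³) = 16×255000/(π×26.1³) = 73.04 MPa.
n = τ_limit/τ = 129/73.04 = 1.766.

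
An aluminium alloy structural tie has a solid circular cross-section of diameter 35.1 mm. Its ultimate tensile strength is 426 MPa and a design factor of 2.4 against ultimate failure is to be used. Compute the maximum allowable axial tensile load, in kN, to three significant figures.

σ_allow = 426/2.4 = 177.5 MPa.
A = πd²/4 = π×35.1²/4 = 967.6 mm².
F_allow = σ_allow × A = 177.5×967.6 = 171800 N.

F_allow = 172 kN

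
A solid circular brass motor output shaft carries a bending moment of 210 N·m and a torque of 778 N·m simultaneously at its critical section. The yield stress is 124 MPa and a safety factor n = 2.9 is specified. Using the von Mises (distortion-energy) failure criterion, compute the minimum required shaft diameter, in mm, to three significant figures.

σ_allow = σ_y/n = 124/2.9 = 42.76 MPa.
For a solid shaft σ_b = 32M/(πd³) and τ = 16T/(πd³), so the von Mises stress is σ' = (16/πd³)·√(4M²+3T²).
√(4M²+3T²) = √(4×(210000)² + 3×(778000)²) = 1.411×10^6 N·mm.
d³ = 16×1.411×10^6/(π×42.76) = 168100 mm³.
d = 55.19 mm.

d = 55.2 mm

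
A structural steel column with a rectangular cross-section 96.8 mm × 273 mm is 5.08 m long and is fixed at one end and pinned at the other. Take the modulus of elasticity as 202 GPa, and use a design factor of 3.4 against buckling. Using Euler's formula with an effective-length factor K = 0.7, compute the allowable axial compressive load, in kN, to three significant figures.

Buckling occurs about the weak axis: I_min = h·b³/12 = 273×96.8³/12 = 2.064×10^7 mm⁴ (b = 96.8 mm is the smaller dimension).
Effective length L_e = KL = 0.7×5.08 m = 3556 mm.
Euler critical load P_cr = π²EI/L_e² = π²×202000×2.064×10^7/3556² = 3.253×10^6 N.
P_allow = P_cr/n = 3.253×10^6/3.4 = 956900 N.

P_allow = 957 kN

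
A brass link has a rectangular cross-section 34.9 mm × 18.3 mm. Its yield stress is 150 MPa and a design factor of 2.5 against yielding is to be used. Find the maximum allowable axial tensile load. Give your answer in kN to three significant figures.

F_allow = 38.3 kN

σ_allow = 150/2.5 = 60.00 MPa.
A = 34.9×18.3 = 638.7 mm².
F_allow = σ_allow × A = 60.00×638.7 = 38320 N.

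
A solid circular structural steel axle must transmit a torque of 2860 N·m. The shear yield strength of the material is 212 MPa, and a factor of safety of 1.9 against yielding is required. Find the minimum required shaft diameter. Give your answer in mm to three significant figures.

d = 50.7 mm

Allowable shear stress τ_allow = 212/1.9 = 111.6 MPa.
For a solid shaft τ = 16T/(πd³), so d³ = 16T/(π τ_allow) = 16×2860000/(π×111.6) = 130500 mm³.
d = (130500)^(1/3) = 50.73 mm.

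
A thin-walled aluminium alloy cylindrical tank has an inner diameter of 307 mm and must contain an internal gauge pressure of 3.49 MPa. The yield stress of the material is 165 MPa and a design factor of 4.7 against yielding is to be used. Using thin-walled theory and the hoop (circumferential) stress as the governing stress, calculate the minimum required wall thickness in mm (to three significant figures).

t = 15.3 mm

σ_allow = 165/4.7 = 35.11 MPa.
Hoop stress σ_h = pD/(2t), so t = pD/(2σ_allow) = 3.49×307/(2×35.11) = 15.26 mm.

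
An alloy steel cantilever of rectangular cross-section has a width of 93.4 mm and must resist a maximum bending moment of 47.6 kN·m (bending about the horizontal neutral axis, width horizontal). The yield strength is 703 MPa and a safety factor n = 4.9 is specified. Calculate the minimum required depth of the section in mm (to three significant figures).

h = 146 mm

σ_allow = 703/4.9 = 143.5 MPa.
For a rectangular section σ = 6M/(bh²), so h² = 6M/(b σ_allow) = 6×4.7600×10^7/(93.4×143.5) = 21310 mm².
h = 146.0 mm.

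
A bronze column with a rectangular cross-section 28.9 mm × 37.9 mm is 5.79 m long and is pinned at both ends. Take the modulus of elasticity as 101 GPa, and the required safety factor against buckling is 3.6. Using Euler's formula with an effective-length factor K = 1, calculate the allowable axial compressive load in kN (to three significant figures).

P_allow = 0.630 kN

Buckling occurs about the weak axis: I_min = h·b³/12 = 37.9×28.9³/12 = 76230 mm⁴ (b = 28.9 mm is the smaller dimension).
Effective length L_e = KL = 1×5.79 m = 5790 mm.
Euler critical load P_cr = π²EI/L_e² = π²×101000×76230/5790² = 2267 N.
P_allow = P_cr/n = 2267/3.6 = 629.7 N.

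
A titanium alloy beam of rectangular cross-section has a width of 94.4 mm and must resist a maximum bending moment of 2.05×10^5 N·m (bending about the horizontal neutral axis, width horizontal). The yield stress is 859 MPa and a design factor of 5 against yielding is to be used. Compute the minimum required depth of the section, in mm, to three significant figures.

h = 275 mm

σ_allow = 859/5 = 171.8 MPa.
For a rectangular section σ = 6M/(bh²), so h² = 6M/(b σ_allow) = 6×2.0500×10^8/(94.4×171.8) = 75840 mm².
h = 275.4 mm.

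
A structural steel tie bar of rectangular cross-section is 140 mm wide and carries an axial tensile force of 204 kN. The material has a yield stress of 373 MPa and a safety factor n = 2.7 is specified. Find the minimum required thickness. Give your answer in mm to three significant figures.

t = 10.5 mm

σ_allow = 373/2.7 = 138.1 MPa.
Required area A = F/σ_allow = 204000/138.1 = 1477 mm².
t = A/w = 1477/140 = 10.55 mm.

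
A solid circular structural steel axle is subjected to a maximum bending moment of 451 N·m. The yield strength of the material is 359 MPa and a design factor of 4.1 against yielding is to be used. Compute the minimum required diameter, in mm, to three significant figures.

d = 37.4 mm

σ_allow = 359/4.1 = 87.56 MPa.
For a solid circular section σ = 32M/(πd³), so d³ = 32M/(π σ_allow) = 32×451000/(π×87.56) = 52460 mm³.
d = 37.44 mm.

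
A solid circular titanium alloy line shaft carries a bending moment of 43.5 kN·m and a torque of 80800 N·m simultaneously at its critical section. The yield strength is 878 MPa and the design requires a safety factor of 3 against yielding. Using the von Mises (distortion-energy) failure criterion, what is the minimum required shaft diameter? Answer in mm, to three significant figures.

d = 142 mm

σ_allow = σ_y/n = 878/3 = 292.7 MPa.
For a solid shaft σ_b = 32M/(πd³) and τ = 16T/(πd³), so the von Mises stress is σ' = (16/πd³)·√(4M²+3T²).
√(4M²+3T²) = √(4×(4.350×10^7)² + 3×(8.080×10^7)²) = 1.648×10^8 N·mm.
d³ = 16×1.648×10^8/(π×292.7) = 2.868×10^6 mm³.
d = 142.1 mm.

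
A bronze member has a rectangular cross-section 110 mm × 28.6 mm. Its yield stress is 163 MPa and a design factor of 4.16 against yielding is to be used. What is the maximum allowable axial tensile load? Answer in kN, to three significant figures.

F_allow = 123 kN

σ_allow = 163/4.16 = 39.18 MPa.
A = 110×28.6 = 3146 mm².
F_allow = σ_allow × A = 39.18×3146 = 123300 N.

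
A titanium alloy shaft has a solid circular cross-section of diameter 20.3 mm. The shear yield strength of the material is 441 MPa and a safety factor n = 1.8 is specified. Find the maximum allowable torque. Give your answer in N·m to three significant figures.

τ_allow = 441/1.8 = 245.0 MPa.
For a solid shaft T_allow = τ_allow·πd³/16; πd³/16 = π×20.3³/16 = 1643 mm³.
T_allow = 245.0×1643 = 402400 N·mm = 402.4 N·m.

T_allow = 402 N·m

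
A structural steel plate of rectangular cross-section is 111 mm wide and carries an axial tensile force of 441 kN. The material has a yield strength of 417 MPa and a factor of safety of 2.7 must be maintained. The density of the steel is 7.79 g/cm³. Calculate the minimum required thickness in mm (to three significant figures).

t = 25.7 mm

σ_allow = 417/2.7 = 154.4 MPa.
Required area A = F/σ_allow = 441000/154.4 = 2855 mm².
t = A/w = 2855/111 = 25.72 mm.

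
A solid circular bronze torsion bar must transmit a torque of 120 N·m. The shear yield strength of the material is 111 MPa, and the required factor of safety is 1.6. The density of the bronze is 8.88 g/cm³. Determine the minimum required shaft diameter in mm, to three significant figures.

d = 20.7 mm

Allowable shear stress τ_allow = 111/1.6 = 69.38 MPa.
For a solid shaft τ = 16T/(πd³), so d³ = 16T/(π τ_allow) = 16×120000/(π×69.38) = 8809 mm³.
d = (8809)^(1/3) = 20.65 mm.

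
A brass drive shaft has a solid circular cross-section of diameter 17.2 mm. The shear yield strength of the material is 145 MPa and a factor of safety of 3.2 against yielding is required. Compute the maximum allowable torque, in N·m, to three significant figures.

T_allow = 45.3 N·m

τ_allow = 145/3.2 = 45.31 MPa.
For a solid shaft T_allow = τ_allow·πd³/16; πd³/16 = π×17.2³/16 = 999.1 mm³.
T_allow = 45.31×999.1 = 45270 N·mm = 45.27 N·m.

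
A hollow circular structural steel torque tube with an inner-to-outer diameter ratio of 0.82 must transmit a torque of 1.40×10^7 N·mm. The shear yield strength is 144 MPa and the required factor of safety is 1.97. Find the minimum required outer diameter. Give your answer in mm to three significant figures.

τ_allow = 144/1.97 = 73.10 MPa.
For a hollow shaft τ = 16T/[πd_o³(1−k⁴)] with k = 0.82, so 1−k⁴ = 0.5479.
d_o³ = 16T/[π τ_allow (1−k⁴)] = 16×1.4000×10^7/(π×73.10×0.5479) = 1.780×10^6 mm³.
d_o = 121.2 mm.

d_o = 121 mm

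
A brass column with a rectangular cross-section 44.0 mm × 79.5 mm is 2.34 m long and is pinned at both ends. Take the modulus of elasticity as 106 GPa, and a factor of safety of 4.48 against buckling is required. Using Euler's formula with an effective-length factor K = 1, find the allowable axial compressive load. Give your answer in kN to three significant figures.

Buckling occurs about the weak axis: I_min = h·b³/12 = 79.5×44.0³/12 = 564300 mm⁴ (b = 44.0 mm is the smaller dimension).
Effective length L_e = KL = 1×2.34 m = 2340 mm.
Euler critical load P_cr = π²EI/L_e² = π²×106000×564300/2340² = 107800 N.
P_allow = P_cr/n = 107800/4.48 = 24070 N.

P_allow = 24.1 kN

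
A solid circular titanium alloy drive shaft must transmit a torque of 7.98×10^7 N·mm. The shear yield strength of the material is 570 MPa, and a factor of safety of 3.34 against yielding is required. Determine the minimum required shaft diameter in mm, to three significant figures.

d = 134 mm

Allowable shear stress τ_allow = 570/3.34 = 170.7 MPa.
For a solid shaft τ = 16T/(πd³), so d³ = 16T/(π τ_allow) = 16×7.9800×10^7/(π×170.7) = 2.381×10^6 mm³.
d = (2.381×10^6)^(1/3) = 133.5 mm.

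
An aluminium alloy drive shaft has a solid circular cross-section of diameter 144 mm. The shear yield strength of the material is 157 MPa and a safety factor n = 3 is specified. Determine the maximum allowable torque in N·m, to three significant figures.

τ_allow = 157/3 = 52.33 MPa.
For a solid shaft T_allow = τ_allow·πd³/16; πd³/16 = π×144³/16 = 586300 mm³.
T_allow = 52.33×586300 = 3.068×10^7 N·mm = 30680 N·m.

T_allow = 30700 N·m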